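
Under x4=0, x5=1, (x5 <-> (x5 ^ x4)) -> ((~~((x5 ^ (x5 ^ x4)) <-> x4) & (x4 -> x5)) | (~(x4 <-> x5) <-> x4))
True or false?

Substituting x4=0, x5=1:
x5 ^ x4 = 1 ^ 0 = 1
x5 <-> (x5 ^ x4) = 1 <-> 1 = 1
x5 ^ x4 = 1 ^ 0 = 1
x5 ^ (x5 ^ x4) = 1 ^ 1 = 0
(x5 ^ (x5 ^ x4)) <-> x4 = 0 <-> 0 = 1
~((x5 ^ (x5 ^ x4)) <-> x4) = ~1 = 0
~~((x5 ^ (x5 ^ x4)) <-> x4) = ~0 = 1
x4 -> x5 = 0 -> 1 = 1
~~((x5 ^ (x5 ^ x4)) <-> x4) & (x4 -> x5) = 1 & 1 = 1
x4 <-> x5 = 0 <-> 1 = 0
~(x4 <-> x5) = ~0 = 1
~(x4 <-> x5) <-> x4 = 1 <-> 0 = 0
(~~((x5 ^ (x5 ^ x4)) <-> x4) & (x4 -> x5)) | (~(x4 <-> x5) <-> x4) = 1 | 0 = 1
(x5 <-> (x5 ^ x4)) -> ((~~((x5 ^ (x5 ^ x4)) <-> x4) & (x4 -> x5)) | (~(x4 <-> x5) <-> x4)) = 1 -> 1 = 1

1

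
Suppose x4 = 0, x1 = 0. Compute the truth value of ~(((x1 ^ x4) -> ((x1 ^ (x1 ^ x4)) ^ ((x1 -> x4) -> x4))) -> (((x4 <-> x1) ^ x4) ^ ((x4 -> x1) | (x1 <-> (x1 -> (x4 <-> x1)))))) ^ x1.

1

Substituting x4=0, x1=0:
x1 ^ x4 = 0 ^ 0 = 0
x1 ^ x4 = 0 ^ 0 = 0
x1 ^ (x1 ^ x4) = 0 ^ 0 = 0
x1 -> x4 = 0 -> 0 = 1
(x1 -> x4) -> x4 = 1 -> 0 = 0
(x1 ^ (x1 ^ x4)) ^ ((x1 -> x4) -> x4) = 0 ^ 0 = 0
(x1 ^ x4) -> ((x1 ^ (x1 ^ x4)) ^ ((x1 -> x4) -> x4)) = 0 -> 0 = 1
x4 <-> x1 = 0 <-> 0 = 1
(x4 <-> x1) ^ x4 = 1 ^ 0 = 1
x4 -> x1 = 0 -> 0 = 1
x4 <-> x1 = 0 <-> 0 = 1
x1 -> (x4 <-> x1) = 0 -> 1 = 1
x1 <-> (x1 -> (x4 <-> x1)) = 0 <-> 1 = 0
(x4 -> x1) | (x1 <-> (x1 -> (x4 <-> x1))) = 1 | 0 = 1
((x4 <-> x1) ^ x4) ^ ((x4 -> x1) | (x1 <-> (x1 -> (x4 <-> x1)))) = 1 ^ 1 = 0
((x1 ^ x4) -> ((x1 ^ (x1 ^ x4)) ^ ((x1 -> x4) -> x4))) -> (((x4 <-> x1) ^ x4) ^ ((x4 -> x1) | (x1 <-> (x1 -> (x4 <-> x1))))) = 1 -> 0 = 0
~(((x1 ^ x4) -> ((x1 ^ (x1 ^ x4)) ^ ((x1 -> x4) -> x4))) -> (((x4 <-> x1) ^ x4) ^ ((x4 -> x1) | (x1 <-> (x1 -> (x4 <-> x1)))))) = ~0 = 1
~(((x1 ^ x4) -> ((x1 ^ (x1 ^ x4)) ^ ((x1 -> x4) -> x4))) -> (((x4 <-> x1) ^ x4) ^ ((x4 -> x1) | (x1 <-> (x1 -> (x4 <-> x1)))))) ^ x1 = 1 ^ 0 = 1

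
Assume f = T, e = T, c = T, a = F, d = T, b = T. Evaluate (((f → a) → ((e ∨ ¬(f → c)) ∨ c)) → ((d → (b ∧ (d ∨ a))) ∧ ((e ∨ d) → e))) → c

T

f → a = T → F = F
f → c = T → T = T
¬(f → c) = ¬T = F
e ∨ ¬(f → c) = T ∨ F = T
(e ∨ ¬(f → c)) ∨ c = T ∨ T = T
(f → a) → ((e ∨ ¬(f → c)) ∨ c) = F → T = T
d ∨ a = T ∨ F = T
b ∧ (d ∨ a) = T ∧ T = T
d → (b ∧ (d ∨ a)) = T → T = T
e ∨ d = T ∨ T = T
(e ∨ d) → e = T → T = T
(d → (b ∧ (d ∨ a))) ∧ ((e ∨ d) → e) = T ∧ T = T
((f → a) → ((e ∨ ¬(f → c)) ∨ c)) → ((d → (b ∧ (d ∨ a))) ∧ ((e ∨ d) → e)) = T → T = T
(((f → a) → ((e ∨ ¬(f → c)) ∨ c)) → ((d → (b ∧ (d ∨ a))) ∧ ((e ∨ d) → e))) → c = T → T = T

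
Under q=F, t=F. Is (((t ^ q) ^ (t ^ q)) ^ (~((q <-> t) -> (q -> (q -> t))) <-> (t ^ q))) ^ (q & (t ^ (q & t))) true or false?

T

t ^ q = F ^ F = F
t ^ q = F ^ F = F
(t ^ q) ^ (t ^ q) = F ^ F = F
q <-> t = F <-> F = T
q -> t = F -> F = T
q -> (q -> t) = F -> T = T
(q <-> t) -> (q -> (q -> t)) = T -> T = T
~((q <-> t) -> (q -> (q -> t))) = ~T = F
t ^ q = F ^ F = F
~((q <-> t) -> (q -> (q -> t))) <-> (t ^ q) = F <-> F = T
((t ^ q) ^ (t ^ q)) ^ (~((q <-> t) -> (q -> (q -> t))) <-> (t ^ q)) = F ^ T = T
q & t = F & F = F
t ^ (q & t) = F ^ F = F
q & (t ^ (q & t)) = F & F = F
(((t ^ q) ^ (t ^ q)) ^ (~((q <-> t) -> (q -> (q -> t))) <-> (t ^ q))) ^ (q & (t ^ (q & t))) = T ^ F = T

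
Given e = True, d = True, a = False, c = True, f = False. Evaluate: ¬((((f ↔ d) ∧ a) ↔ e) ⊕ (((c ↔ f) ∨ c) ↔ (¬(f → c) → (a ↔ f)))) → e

True

f ↔ d = False ↔ True = False
(f ↔ d) ∧ a = False ∧ False = False
((f ↔ d) ∧ a) ↔ e = False ↔ True = False
c ↔ f = True ↔ False = False
(c ↔ f) ∨ c = False ∨ True = True
f → c = False → True = True
¬(f → c) = ¬True = False
a ↔ f = False ↔ False = True
¬(f → c) → (a ↔ f) = False → True = True
((c ↔ f) ∨ c) ↔ (¬(f → c) → (a ↔ f)) = True ↔ True = True
(((f ↔ d) ∧ a) ↔ e) ⊕ (((c ↔ f) ∨ c) ↔ (¬(f → c) → (a ↔ f))) = False ⊕ True = True
¬((((f ↔ d) ∧ a) ↔ e) ⊕ (((c ↔ f) ∨ c) ↔ (¬(f → c) → (a ↔ f)))) = ¬True = False
¬((((f ↔ d) ∧ a) ↔ e) ⊕ (((c ↔ f) ∨ c) ↔ (¬(f → c) → (a ↔ f)))) → e = False → True = True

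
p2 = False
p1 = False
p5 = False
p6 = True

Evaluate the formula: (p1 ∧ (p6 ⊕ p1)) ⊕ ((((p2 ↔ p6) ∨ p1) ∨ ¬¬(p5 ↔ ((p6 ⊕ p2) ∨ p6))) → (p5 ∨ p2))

p6 ⊕ p1 = True ⊕ False = True
p1 ∧ (p6 ⊕ p1) = False ∧ True = False
p2 ↔ p6 = False ↔ True = False
(p2 ↔ p6) ∨ p1 = False ∨ False = False
p6 ⊕ p2 = True ⊕ False = True
(p6 ⊕ p2) ∨ p6 = True ∨ True = True
p5 ↔ ((p6 ⊕ p2) ∨ p6) = False ↔ True = False
¬(p5 ↔ ((p6 ⊕ p2) ∨ p6)) = ¬False = True
¬¬(p5 ↔ ((p6 ⊕ p2) ∨ p6)) = ¬True = False
((p2 ↔ p6) ∨ p1) ∨ ¬¬(p5 ↔ ((p6 ⊕ p2) ∨ p6)) = False ∨ False = False
p5 ∨ p2 = False ∨ False = False
(((p2 ↔ p6) ∨ p1) ∨ ¬¬(p5 ↔ ((p6 ⊕ p2) ∨ p6))) → (p5 ∨ p2) = False → False = True
(p1 ∧ (p6 ⊕ p1)) ⊕ ((((p2 ↔ p6) ∨ p1) ∨ ¬¬(p5 ↔ ((p6 ⊕ p2) ∨ p6))) → (p5 ∨ p2)) = False ⊕ True = True

True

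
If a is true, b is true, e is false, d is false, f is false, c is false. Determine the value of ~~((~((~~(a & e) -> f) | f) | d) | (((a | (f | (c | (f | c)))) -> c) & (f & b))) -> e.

1

a & e = 1 & 0 = 0
~(a & e) = ~0 = 1
~~(a & e) = ~1 = 0
~~(a & e) -> f = 0 -> 0 = 1
(~~(a & e) -> f) | f = 1 | 0 = 1
~((~~(a & e) -> f) | f) = ~1 = 0
~((~~(a & e) -> f) | f) | d = 0 | 0 = 0
f | c = 0 | 0 = 0
c | (f | c) = 0 | 0 = 0
f | (c | (f | c)) = 0 | 0 = 0
a | (f | (c | (f | c))) = 1 | 0 = 1
(a | (f | (c | (f | c)))) -> c = 1 -> 0 = 0
f & b = 0 & 1 = 0
((a | (f | (c | (f | c)))) -> c) & (f & b) = 0 & 0 = 0
(~((~~(a & e) -> f) | f) | d) | (((a | (f | (c | (f | c)))) -> c) & (f & b)) = 0 | 0 = 0
~((~((~~(a & e) -> f) | f) | d) | (((a | (f | (c | (f | c)))) -> c) & (f & b))) = ~0 = 1
~~((~((~~(a & e) -> f) | f) | d) | (((a | (f | (c | (f | c)))) -> c) & (f & b))) = ~1 = 0
~~((~((~~(a & e) -> f) | f) | d) | (((a | (f | (c | (f | c)))) -> c) & (f & b))) -> e = 0 -> 0 = 1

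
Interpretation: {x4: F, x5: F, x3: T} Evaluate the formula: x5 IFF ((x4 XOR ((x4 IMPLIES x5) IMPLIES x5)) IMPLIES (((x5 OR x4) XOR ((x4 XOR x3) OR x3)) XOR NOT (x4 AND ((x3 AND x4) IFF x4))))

x4 IMPLIES x5 = F IMPLIES F = T
(x4 IMPLIES x5) IMPLIES x5 = T IMPLIES F = F
x4 XOR ((x4 IMPLIES x5) IMPLIES x5) = F XOR F = F
x5 OR x4 = F OR F = F
x4 XOR x3 = F XOR T = T
(x4 XOR x3) OR x3 = T OR T = T
(x5 OR x4) XOR ((x4 XOR x3) OR x3) = F XOR T = T
x3 AND x4 = T AND F = F
(x3 AND x4) IFF x4 = F IFF F = T
x4 AND ((x3 AND x4) IFF x4) = F AND T = F
NOT (x4 AND ((x3 AND x4) IFF x4)) = NOT F = T
((x5 OR x4) XOR ((x4 XOR x3) OR x3)) XOR NOT (x4 AND ((x3 AND x4) IFF x4)) = T XOR T = F
(x4 XOR ((x4 IMPLIES x5) IMPLIES x5)) IMPLIES (((x5 OR x4) XOR ((x4 XOR x3) OR x3)) XOR NOT (x4 AND ((x3 AND x4) IFF x4))) = F IMPLIES F = T
x5 IFF ((x4 XOR ((x4 IMPLIES x5) IMPLIES x5)) IMPLIES (((x5 OR x4) XOR ((x4 XOR x3) OR x3)) XOR NOT (x4 AND ((x3 AND x4) IFF x4)))) = F IFF T = F

F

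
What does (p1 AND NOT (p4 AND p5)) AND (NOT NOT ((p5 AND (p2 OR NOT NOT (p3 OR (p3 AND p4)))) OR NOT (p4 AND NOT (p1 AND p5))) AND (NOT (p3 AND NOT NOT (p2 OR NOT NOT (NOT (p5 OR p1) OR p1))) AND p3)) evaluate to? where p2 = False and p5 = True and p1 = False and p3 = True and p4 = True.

False

Substituting p2=False, p5=True, p1=False, p3=True, p4=True:
p4 AND p5 = True AND True = True
NOT (p4 AND p5) = NOT True = False
p1 AND NOT (p4 AND p5) = False AND False = False
p3 AND p4 = True AND True = True
p3 OR (p3 AND p4) = True OR True = True
NOT (p3 OR (p3 AND p4)) = NOT True = False
NOT NOT (p3 OR (p3 AND p4)) = NOT False = True
p2 OR NOT NOT (p3 OR (p3 AND p4)) = False OR True = True
p5 AND (p2 OR NOT NOT (p3 OR (p3 AND p4))) = True AND True = True
p1 AND p5 = False AND True = False
NOT (p1 AND p5) = NOT False = True
p4 AND NOT (p1 AND p5) = True AND True = True
NOT (p4 AND NOT (p1 AND p5)) = NOT True = False
(p5 AND (p2 OR NOT NOT (p3 OR (p3 AND p4)))) OR NOT (p4 AND NOT (p1 AND p5)) = True OR False = True
NOT ((p5 AND (p2 OR NOT NOT (p3 OR (p3 AND p4)))) OR NOT (p4 AND NOT (p1 AND p5))) = NOT True = False
NOT NOT ((p5 AND (p2 OR NOT NOT (p3 OR (p3 AND p4)))) OR NOT (p4 AND NOT (p1 AND p5))) = NOT False = True
p5 OR p1 = True OR False = True
NOT (p5 OR p1) = NOT True = False
NOT (p5 OR p1) OR p1 = False OR False = False
NOT (NOT (p5 OR p1) OR p1) = NOT False = True
NOT NOT (NOT (p5 OR p1) OR p1) = NOT True = False
p2 OR NOT NOT (NOT (p5 OR p1) OR p1) = False OR False = False
NOT (p2 OR NOT NOT (NOT (p5 OR p1) OR p1)) = NOT False = True
NOT NOT (p2 OR NOT NOT (NOT (p5 OR p1) OR p1)) = NOT True = False
p3 AND NOT NOT (p2 OR NOT NOT (NOT (p5 OR p1) OR p1)) = True AND False = False
NOT (p3 AND NOT NOT (p2 OR NOT NOT (NOT (p5 OR p1) OR p1))) = NOT False = True
NOT (p3 AND NOT NOT (p2 OR NOT NOT (NOT (p5 OR p1) OR p1))) AND p3 = True AND True = True
NOT NOT ((p5 AND (p2 OR NOT NOT (p3 OR (p3 AND p4)))) OR NOT (p4 AND NOT (p1 AND p5))) AND (NOT (p3 AND NOT NOT (p2 OR NOT NOT (NOT (p5 OR p1) OR p1))) AND p3) = True AND True = True
(p1 AND NOT (p4 AND p5)) AND (NOT NOT ((p5 AND (p2 OR NOT NOT (p3 OR (p3 AND p4)))) OR NOT (p4 AND NOT (p1 AND p5))) AND (NOT (p3 AND NOT NOT (p2 OR NOT NOT (NOT (p5 OR p1) OR p1))) AND p3)) = False AND True = False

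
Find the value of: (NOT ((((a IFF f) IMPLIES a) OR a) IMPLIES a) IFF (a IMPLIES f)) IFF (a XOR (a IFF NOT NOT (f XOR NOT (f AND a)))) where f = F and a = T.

F

Substituting f=F, a=T:
a IFF f = T IFF F = F
(a IFF f) IMPLIES a = F IMPLIES T = T
((a IFF f) IMPLIES a) OR a = T OR T = T
(((a IFF f) IMPLIES a) OR a) IMPLIES a = T IMPLIES T = T
NOT ((((a IFF f) IMPLIES a) OR a) IMPLIES a) = NOT T = F
a IMPLIES f = T IMPLIES F = F
NOT ((((a IFF f) IMPLIES a) OR a) IMPLIES a) IFF (a IMPLIES f) = F IFF F = T
f AND a = F AND T = F
NOT (f AND a) = NOT F = T
f XOR NOT (f AND a) = F XOR T = T
NOT (f XOR NOT (f AND a)) = NOT T = F
NOT NOT (f XOR NOT (f AND a)) = NOT F = T
a IFF NOT NOT (f XOR NOT (f AND a)) = T IFF T = T
a XOR (a IFF NOT NOT (f XOR NOT (f AND a))) = T XOR T = F
(NOT ((((a IFF f) IMPLIES a) OR a) IMPLIES a) IFF (a IMPLIES f)) IFF (a XOR (a IFF NOT NOT (f XOR NOT (f AND a)))) = T IFF F = F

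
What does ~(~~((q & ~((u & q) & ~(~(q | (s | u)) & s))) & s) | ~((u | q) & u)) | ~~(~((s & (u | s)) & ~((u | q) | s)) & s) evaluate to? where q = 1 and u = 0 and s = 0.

0

Substituting q=1, u=0, s=0:
u & q = 0 & 1 = 0
s | u = 0 | 0 = 0
q | (s | u) = 1 | 0 = 1
~(q | (s | u)) = ~1 = 0
~(q | (s | u)) & s = 0 & 0 = 0
~(~(q | (s | u)) & s) = ~0 = 1
(u & q) & ~(~(q | (s | u)) & s) = 0 & 1 = 0
~((u & q) & ~(~(q | (s | u)) & s)) = ~0 = 1
q & ~((u & q) & ~(~(q | (s | u)) & s)) = 1 & 1 = 1
(q & ~((u & q) & ~(~(q | (s | u)) & s))) & s = 1 & 0 = 0
~((q & ~((u & q) & ~(~(q | (s | u)) & s))) & s) = ~0 = 1
~~((q & ~((u & q) & ~(~(q | (s | u)) & s))) & s) = ~1 = 0
u | q = 0 | 1 = 1
(u | q) & u = 1 & 0 = 0
~((u | q) & u) = ~0 = 1
~~((q & ~((u & q) & ~(~(q | (s | u)) & s))) & s) | ~((u | q) & u) = 0 | 1 = 1
~(~~((q & ~((u & q) & ~(~(q | (s | u)) & s))) & s) | ~((u | q) & u)) = ~1 = 0
u | s = 0 | 0 = 0
s & (u | s) = 0 & 0 = 0
u | q = 0 | 1 = 1
(u | q) | s = 1 | 0 = 1
~((u | q) | s) = ~1 = 0
(s & (u | s)) & ~((u | q) | s) = 0 & 0 = 0
~((s & (u | s)) & ~((u | q) | s)) = ~0 = 1
~((s & (u | s)) & ~((u | q) | s)) & s = 1 & 0 = 0
~(~((s & (u | s)) & ~((u | q) | s)) & s) = ~0 = 1
~~(~((s & (u | s)) & ~((u | q) | s)) & s) = ~1 = 0
~(~~((q & ~((u & q) & ~(~(q | (s | u)) & s))) & s) | ~((u | q) & u)) | ~~(~((s & (u | s)) & ~((u | q) | s)) & s) = 0 | 0 = 0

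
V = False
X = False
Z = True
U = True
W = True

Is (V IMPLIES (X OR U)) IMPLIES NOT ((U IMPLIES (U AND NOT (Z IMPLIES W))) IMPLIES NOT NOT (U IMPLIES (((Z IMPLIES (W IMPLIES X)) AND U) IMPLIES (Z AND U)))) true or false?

X OR U = False OR True = True
V IMPLIES (X OR U) = False IMPLIES True = True
Z IMPLIES W = True IMPLIES True = True
NOT (Z IMPLIES W) = NOT True = False
U AND NOT (Z IMPLIES W) = True AND False = False
U IMPLIES (U AND NOT (Z IMPLIES W)) = True IMPLIES False = False
W IMPLIES X = True IMPLIES False = False
Z IMPLIES (W IMPLIES X) = True IMPLIES False = False
(Z IMPLIES (W IMPLIES X)) AND U = False AND True = False
Z AND U = True AND True = True
((Z IMPLIES (W IMPLIES X)) AND U) IMPLIES (Z AND U) = False IMPLIES True = True
U IMPLIES (((Z IMPLIES (W IMPLIES X)) AND U) IMPLIES (Z AND U)) = True IMPLIES True = True
NOT (U IMPLIES (((Z IMPLIES (W IMPLIES X)) AND U) IMPLIES (Z AND U))) = NOT True = False
NOT NOT (U IMPLIES (((Z IMPLIES (W IMPLIES X)) AND U) IMPLIES (Z AND U))) = NOT False = True
(U IMPLIES (U AND NOT (Z IMPLIES W))) IMPLIES NOT NOT (U IMPLIES (((Z IMPLIES (W IMPLIES X)) AND U) IMPLIES (Z AND U))) = False IMPLIES True = True
NOT ((U IMPLIES (U AND NOT (Z IMPLIES W))) IMPLIES NOT NOT (U IMPLIES (((Z IMPLIES (W IMPLIES X)) AND U) IMPLIES (Z AND U)))) = NOT True = False
(V IMPLIES (X OR U)) IMPLIES NOT ((U IMPLIES (U AND NOT (Z IMPLIES W))) IMPLIES NOT NOT (U IMPLIES (((Z IMPLIES (W IMPLIES X)) AND U) IMPLIES (Z AND U)))) = True IMPLIES False = False

False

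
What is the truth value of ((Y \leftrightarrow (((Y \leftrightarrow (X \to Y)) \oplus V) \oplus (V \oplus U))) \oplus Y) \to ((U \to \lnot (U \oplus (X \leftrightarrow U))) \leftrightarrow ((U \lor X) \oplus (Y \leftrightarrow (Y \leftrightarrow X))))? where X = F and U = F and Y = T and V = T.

T

Substituting X=F, U=F, Y=T, V=T:
X \to Y = F \to T = T
Y \leftrightarrow (X \to Y) = T \leftrightarrow T = T
(Y \leftrightarrow (X \to Y)) \oplus V = T \oplus T = F
V \oplus U = T \oplus F = T
((Y \leftrightarrow (X \to Y)) \oplus V) \oplus (V \oplus U) = F \oplus T = T
Y \leftrightarrow (((Y \leftrightarrow (X \to Y)) \oplus V) \oplus (V \oplus U)) = T \leftrightarrow T = T
(Y \leftrightarrow (((Y \leftrightarrow (X \to Y)) \oplus V) \oplus (V \oplus U))) \oplus Y = T \oplus T = F
X \leftrightarrow U = F \leftrightarrow F = T
U \oplus (X \leftrightarrow U) = F \oplus T = T
\lnot (U \oplus (X \leftrightarrow U)) = \lnot T = F
U \to \lnot (U \oplus (X \leftrightarrow U)) = F \to F = T
U \lor X = F \lor F = F
Y \leftrightarrow X = T \leftrightarrow F = F
Y \leftrightarrow (Y \leftrightarrow X) = T \leftrightarrow F = F
(U \lor X) \oplus (Y \leftrightarrow (Y \leftrightarrow X)) = F \oplus F = F
(U \to \lnot (U \oplus (X \leftrightarrow U))) \leftrightarrow ((U \lor X) \oplus (Y \leftrightarrow (Y \leftrightarrow X))) = T \leftrightarrow F = F
((Y \leftrightarrow (((Y \leftrightarrow (X \to Y)) \oplus V) \oplus (V \oplus U))) \oplus Y) \to ((U \to \lnot (U \oplus (X \leftrightarrow U))) \leftrightarrow ((U \lor X) \oplus (Y \leftrightarrow (Y \leftrightarrow X)))) = F \to F = T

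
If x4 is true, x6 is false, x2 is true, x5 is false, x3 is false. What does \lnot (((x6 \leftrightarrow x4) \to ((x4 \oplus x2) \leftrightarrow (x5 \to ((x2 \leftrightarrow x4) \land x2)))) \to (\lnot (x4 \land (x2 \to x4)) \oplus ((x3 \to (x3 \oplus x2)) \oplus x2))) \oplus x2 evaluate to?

\text{False}

Substituting x4=\text{True}, x6=\text{False}, x2=\text{True}, x5=\text{False}, x3=\text{False}:
x6 \leftrightarrow x4 = \text{False} \leftrightarrow \text{True} = \text{False}
x4 \oplus x2 = \text{True} \oplus \text{True} = \text{False}
x2 \leftrightarrow x4 = \text{True} \leftrightarrow \text{True} = \text{True}
(x2 \leftrightarrow x4) \land x2 = \text{True} \land \text{True} = \text{True}
x5 \to ((x2 \leftrightarrow x4) \land x2) = \text{False} \to \text{True} = \text{True}
(x4 \oplus x2) \leftrightarrow (x5 \to ((x2 \leftrightarrow x4) \land x2)) = \text{False} \leftrightarrow \text{True} = \text{False}
(x6 \leftrightarrow x4) \to ((x4 \oplus x2) \leftrightarrow (x5 \to ((x2 \leftrightarrow x4) \land x2))) = \text{False} \to \text{False} = \text{True}
x2 \to x4 = \text{True} \to \text{True} = \text{True}
x4 \land (x2 \to x4) = \text{True} \land \text{True} = \text{True}
\lnot (x4 \land (x2 \to x4)) = \lnot \text{True} = \text{False}
x3 \oplus x2 = \text{False} \oplus \text{True} = \text{True}
x3 \to (x3 \oplus x2) = \text{False} \to \text{True} = \text{True}
(x3 \to (x3 \oplus x2)) \oplus x2 = \text{True} \oplus \text{True} = \text{False}
\lnot (x4 \land (x2 \to x4)) \oplus ((x3 \to (x3 \oplus x2)) \oplus x2) = \text{False} \oplus \text{False} = \text{False}
((x6 \leftrightarrow x4) \to ((x4 \oplus x2) \leftrightarrow (x5 \to ((x2 \leftrightarrow x4) \land x2)))) \to (\lnot (x4 \land (x2 \to x4)) \oplus ((x3 \to (x3 \oplus x2)) \oplus x2)) = \text{True} \to \text{False} = \text{False}
\lnot (((x6 \leftrightarrow x4) \to ((x4 \oplus x2) \leftrightarrow (x5 \to ((x2 \leftrightarrow x4) \land x2)))) \to (\lnot (x4 \land (x2 \to x4)) \oplus ((x3 \to (x3 \oplus x2)) \oplus x2))) = \lnot \text{False} = \text{True}
\lnot (((x6 \leftrightarrow x4) \to ((x4 \oplus x2) \leftrightarrow (x5 \to ((x2 \leftrightarrow x4) \land x2)))) \to (\lnot (x4 \land (x2 \to x4)) \oplus ((x3 \to (x3 \oplus x2)) \oplus x2))) \oplus x2 = \text{True} \oplus \text{True} = \text{False}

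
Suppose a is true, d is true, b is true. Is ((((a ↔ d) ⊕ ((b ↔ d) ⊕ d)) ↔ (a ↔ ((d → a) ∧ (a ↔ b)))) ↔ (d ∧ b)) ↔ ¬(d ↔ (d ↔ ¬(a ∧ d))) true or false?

T

a ↔ d = T ↔ T = T
b ↔ d = T ↔ T = T
(b ↔ d) ⊕ d = T ⊕ T = F
(a ↔ d) ⊕ ((b ↔ d) ⊕ d) = T ⊕ F = T
d → a = T → T = T
a ↔ b = T ↔ T = T
(d → a) ∧ (a ↔ b) = T ∧ T = T
a ↔ ((d → a) ∧ (a ↔ b)) = T ↔ T = T
((a ↔ d) ⊕ ((b ↔ d) ⊕ d)) ↔ (a ↔ ((d → a) ∧ (a ↔ b))) = T ↔ T = T
d ∧ b = T ∧ T = T
(((a ↔ d) ⊕ ((b ↔ d) ⊕ d)) ↔ (a ↔ ((d → a) ∧ (a ↔ b)))) ↔ (d ∧ b) = T ↔ T = T
a ∧ d = T ∧ T = T
¬(a ∧ d) = ¬T = F
d ↔ ¬(a ∧ d) = T ↔ F = F
d ↔ (d ↔ ¬(a ∧ d)) = T ↔ F = F
¬(d ↔ (d ↔ ¬(a ∧ d))) = ¬F = T
((((a ↔ d) ⊕ ((b ↔ d) ⊕ d)) ↔ (a ↔ ((d → a) ∧ (a ↔ b)))) ↔ (d ∧ b)) ↔ ¬(d ↔ (d ↔ ¬(a ∧ d))) = T ↔ T = T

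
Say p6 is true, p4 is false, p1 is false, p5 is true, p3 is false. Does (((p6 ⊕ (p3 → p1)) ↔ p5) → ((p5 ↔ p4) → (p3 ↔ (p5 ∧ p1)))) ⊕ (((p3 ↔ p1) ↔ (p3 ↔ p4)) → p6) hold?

Substituting p6=True, p4=False, p1=False, p5=True, p3=False:
p3 → p1 = False → False = True
p6 ⊕ (p3 → p1) = True ⊕ True = False
(p6 ⊕ (p3 → p1)) ↔ p5 = False ↔ True = False
p5 ↔ p4 = True ↔ False = False
p5 ∧ p1 = True ∧ False = False
p3 ↔ (p5 ∧ p1) = False ↔ False = True
(p5 ↔ p4) → (p3 ↔ (p5 ∧ p1)) = False → True = True
((p6 ⊕ (p3 → p1)) ↔ p5) → ((p5 ↔ p4) → (p3 ↔ (p5 ∧ p1))) = False → True = True
p3 ↔ p1 = False ↔ False = True
p3 ↔ p4 = False ↔ False = True
(p3 ↔ p1) ↔ (p3 ↔ p4) = True ↔ True = True
((p3 ↔ p1) ↔ (p3 ↔ p4)) → p6 = True → True = True
(((p6 ⊕ (p3 → p1)) ↔ p5) → ((p5 ↔ p4) → (p3 ↔ (p5 ∧ p1)))) ⊕ (((p3 ↔ p1) ↔ (p3 ↔ p4)) → p6) = True ⊕ True = False

False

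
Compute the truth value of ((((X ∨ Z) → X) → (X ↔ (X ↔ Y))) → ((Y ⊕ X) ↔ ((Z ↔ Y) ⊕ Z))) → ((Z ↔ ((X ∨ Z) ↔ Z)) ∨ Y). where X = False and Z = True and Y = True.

True

X ∨ Z = False ∨ True = True
(X ∨ Z) → X = True → False = False
X ↔ Y = False ↔ True = False
X ↔ (X ↔ Y) = False ↔ False = True
((X ∨ Z) → X) → (X ↔ (X ↔ Y)) = False → True = True
Y ⊕ X = True ⊕ False = True
Z ↔ Y = True ↔ True = True
(Z ↔ Y) ⊕ Z = True ⊕ True = False
(Y ⊕ X) ↔ ((Z ↔ Y) ⊕ Z) = True ↔ False = False
(((X ∨ Z) → X) → (X ↔ (X ↔ Y))) → ((Y ⊕ X) ↔ ((Z ↔ Y) ⊕ Z)) = True → False = False
X ∨ Z = False ∨ True = True
(X ∨ Z) ↔ Z = True ↔ True = True
Z ↔ ((X ∨ Z) ↔ Z) = True ↔ True = True
(Z ↔ ((X ∨ Z) ↔ Z)) ∨ Y = True ∨ True = True
((((X ∨ Z) → X) → (X ↔ (X ↔ Y))) → ((Y ⊕ X) ↔ ((Z ↔ Y) ⊕ Z))) → ((Z ↔ ((X ∨ Z) ↔ Z)) ∨ Y) = False → True = True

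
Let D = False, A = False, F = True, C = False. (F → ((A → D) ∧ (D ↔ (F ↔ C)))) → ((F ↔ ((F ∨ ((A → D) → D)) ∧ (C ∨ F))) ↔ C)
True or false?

A → D = False → False = True
F ↔ C = True ↔ False = False
D ↔ (F ↔ C) = False ↔ False = True
(A → D) ∧ (D ↔ (F ↔ C)) = True ∧ True = True
F → ((A → D) ∧ (D ↔ (F ↔ C))) = True → True = True
A → D = False → False = True
(A → D) → D = True → False = False
F ∨ ((A → D) → D) = True ∨ False = True
C ∨ F = False ∨ True = True
(F ∨ ((A → D) → D)) ∧ (C ∨ F) = True ∧ True = True
F ↔ ((F ∨ ((A → D) → D)) ∧ (C ∨ F)) = True ↔ True = True
(F ↔ ((F ∨ ((A → D) → D)) ∧ (C ∨ F))) ↔ C = True ↔ False = False
(F → ((A → D) ∧ (D ↔ (F ↔ C)))) → ((F ↔ ((F ∨ ((A → D) → D)) ∧ (C ∨ F))) ↔ C) = True → False = False

False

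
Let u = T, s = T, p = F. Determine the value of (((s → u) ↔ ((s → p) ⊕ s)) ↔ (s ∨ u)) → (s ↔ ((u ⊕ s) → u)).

T

s → u = T → T = T
s → p = T → F = F
(s → p) ⊕ s = F ⊕ T = T
(s → u) ↔ ((s → p) ⊕ s) = T ↔ T = T
s ∨ u = T ∨ T = T
((s → u) ↔ ((s → p) ⊕ s)) ↔ (s ∨ u) = T ↔ T = T
u ⊕ s = T ⊕ T = F
(u ⊕ s) → u = F → T = T
s ↔ ((u ⊕ s) → u) = T ↔ T = T
(((s → u) ↔ ((s → p) ⊕ s)) ↔ (s ∨ u)) → (s ↔ ((u ⊕ s) → u)) = T → T = T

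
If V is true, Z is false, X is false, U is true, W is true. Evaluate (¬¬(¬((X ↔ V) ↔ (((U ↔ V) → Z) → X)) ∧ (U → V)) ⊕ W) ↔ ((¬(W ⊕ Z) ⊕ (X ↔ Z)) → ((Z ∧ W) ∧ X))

True

X ↔ V = False ↔ True = False
U ↔ V = True ↔ True = True
(U ↔ V) → Z = True → False = False
((U ↔ V) → Z) → X = False → False = True
(X ↔ V) ↔ (((U ↔ V) → Z) → X) = False ↔ True = False
¬((X ↔ V) ↔ (((U ↔ V) → Z) → X)) = ¬False = True
U → V = True → True = True
¬((X ↔ V) ↔ (((U ↔ V) → Z) → X)) ∧ (U → V) = True ∧ True = True
¬(¬((X ↔ V) ↔ (((U ↔ V) → Z) → X)) ∧ (U → V)) = ¬True = False
¬¬(¬((X ↔ V) ↔ (((U ↔ V) → Z) → X)) ∧ (U → V)) = ¬False = True
¬¬(¬((X ↔ V) ↔ (((U ↔ V) → Z) → X)) ∧ (U → V)) ⊕ W = True ⊕ True = False
W ⊕ Z = True ⊕ False = True
¬(W ⊕ Z) = ¬True = False
X ↔ Z = False ↔ False = True
¬(W ⊕ Z) ⊕ (X ↔ Z) = False ⊕ True = True
Z ∧ W = False ∧ True = False
(Z ∧ W) ∧ X = False ∧ False = False
(¬(W ⊕ Z) ⊕ (X ↔ Z)) → ((Z ∧ W) ∧ X) = True → False = False
(¬¬(¬((X ↔ V) ↔ (((U ↔ V) → Z) → X)) ∧ (U → V)) ⊕ W) ↔ ((¬(W ⊕ Z) ⊕ (X ↔ Z)) → ((Z ∧ W) ∧ X)) = False ↔ False = True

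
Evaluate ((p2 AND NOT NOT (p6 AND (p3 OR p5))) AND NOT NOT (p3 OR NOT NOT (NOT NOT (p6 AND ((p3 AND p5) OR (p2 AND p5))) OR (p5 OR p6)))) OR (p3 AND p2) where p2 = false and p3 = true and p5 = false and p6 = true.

false

p3 OR p5 = true OR false = true
p6 AND (p3 OR p5) = true AND true = true
NOT (p6 AND (p3 OR p5)) = NOT true = false
NOT NOT (p6 AND (p3 OR p5)) = NOT false = true
p2 AND NOT NOT (p6 AND (p3 OR p5)) = false AND true = false
p3 AND p5 = true AND false = false
p2 AND p5 = false AND false = false
(p3 AND p5) OR (p2 AND p5) = false OR false = false
p6 AND ((p3 AND p5) OR (p2 AND p5)) = true AND false = false
NOT (p6 AND ((p3 AND p5) OR (p2 AND p5))) = NOT false = true
NOT NOT (p6 AND ((p3 AND p5) OR (p2 AND p5))) = NOT true = false
p5 OR p6 = false OR true = true
NOT NOT (p6 AND ((p3 AND p5) OR (p2 AND p5))) OR (p5 OR p6) = false OR true = true
NOT (NOT NOT (p6 AND ((p3 AND p5) OR (p2 AND p5))) OR (p5 OR p6)) = NOT true = false
NOT NOT (NOT NOT (p6 AND ((p3 AND p5) OR (p2 AND p5))) OR (p5 OR p6)) = NOT false = true
p3 OR NOT NOT (NOT NOT (p6 AND ((p3 AND p5) OR (p2 AND p5))) OR (p5 OR p6)) = true OR true = true
NOT (p3 OR NOT NOT (NOT NOT (p6 AND ((p3 AND p5) OR (p2 AND p5))) OR (p5 OR p6))) = NOT true = false
NOT NOT (p3 OR NOT NOT (NOT NOT (p6 AND ((p3 AND p5) OR (p2 AND p5))) OR (p5 OR p6))) = NOT false = true
(p2 AND NOT NOT (p6 AND (p3 OR p5))) AND NOT NOT (p3 OR NOT NOT (NOT NOT (p6 AND ((p3 AND p5) OR (p2 AND p5))) OR (p5 OR p6))) = false AND true = false
p3 AND p2 = true AND false = false
((p2 AND NOT NOT (p6 AND (p3 OR p5))) AND NOT NOT (p3 OR NOT NOT (NOT NOT (p6 AND ((p3 AND p5) OR (p2 AND p5))) OR (p5 OR p6)))) OR (p3 AND p2) = false OR false = false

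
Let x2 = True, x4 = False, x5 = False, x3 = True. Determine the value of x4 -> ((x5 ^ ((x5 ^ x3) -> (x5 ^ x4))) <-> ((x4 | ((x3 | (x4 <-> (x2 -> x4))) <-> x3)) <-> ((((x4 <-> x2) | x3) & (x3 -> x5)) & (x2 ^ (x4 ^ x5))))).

x5 ^ x3 = False ^ True = True
x5 ^ x4 = False ^ False = False
(x5 ^ x3) -> (x5 ^ x4) = True -> False = False
x5 ^ ((x5 ^ x3) -> (x5 ^ x4)) = False ^ False = False
x2 -> x4 = True -> False = False
x4 <-> (x2 -> x4) = False <-> False = True
x3 | (x4 <-> (x2 -> x4)) = True | True = True
(x3 | (x4 <-> (x2 -> x4))) <-> x3 = True <-> True = True
x4 | ((x3 | (x4 <-> (x2 -> x4))) <-> x3) = False | True = True
x4 <-> x2 = False <-> True = False
(x4 <-> x2) | x3 = False | True = True
x3 -> x5 = True -> False = False
((x4 <-> x2) | x3) & (x3 -> x5) = True & False = False
x4 ^ x5 = False ^ False = False
x2 ^ (x4 ^ x5) = True ^ False = True
(((x4 <-> x2) | x3) & (x3 -> x5)) & (x2 ^ (x4 ^ x5)) = False & True = False
(x4 | ((x3 | (x4 <-> (x2 -> x4))) <-> x3)) <-> ((((x4 <-> x2) | x3) & (x3 -> x5)) & (x2 ^ (x4 ^ x5))) = True <-> False = False
(x5 ^ ((x5 ^ x3) -> (x5 ^ x4))) <-> ((x4 | ((x3 | (x4 <-> (x2 -> x4))) <-> x3)) <-> ((((x4 <-> x2) | x3) & (x3 -> x5)) & (x2 ^ (x4 ^ x5)))) = False <-> False = True
x4 -> ((x5 ^ ((x5 ^ x3) -> (x5 ^ x4))) <-> ((x4 | ((x3 | (x4 <-> (x2 -> x4))) <-> x3)) <-> ((((x4 <-> x2) | x3) & (x3 -> x5)) & (x2 ^ (x4 ^ x5))))) = False -> True = True

True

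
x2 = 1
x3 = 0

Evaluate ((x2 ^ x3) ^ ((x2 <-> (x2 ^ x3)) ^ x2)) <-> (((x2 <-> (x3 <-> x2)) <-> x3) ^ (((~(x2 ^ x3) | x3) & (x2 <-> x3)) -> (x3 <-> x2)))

0

x2 ^ x3 = 1 ^ 0 = 1
x2 ^ x3 = 1 ^ 0 = 1
x2 <-> (x2 ^ x3) = 1 <-> 1 = 1
(x2 <-> (x2 ^ x3)) ^ x2 = 1 ^ 1 = 0
(x2 ^ x3) ^ ((x2 <-> (x2 ^ x3)) ^ x2) = 1 ^ 0 = 1
x3 <-> x2 = 0 <-> 1 = 0
x2 <-> (x3 <-> x2) = 1 <-> 0 = 0
(x2 <-> (x3 <-> x2)) <-> x3 = 0 <-> 0 = 1
x2 ^ x3 = 1 ^ 0 = 1
~(x2 ^ x3) = ~1 = 0
~(x2 ^ x3) | x3 = 0 | 0 = 0
x2 <-> x3 = 1 <-> 0 = 0
(~(x2 ^ x3) | x3) & (x2 <-> x3) = 0 & 0 = 0
x3 <-> x2 = 0 <-> 1 = 0
((~(x2 ^ x3) | x3) & (x2 <-> x3)) -> (x3 <-> x2) = 0 -> 0 = 1
((x2 <-> (x3 <-> x2)) <-> x3) ^ (((~(x2 ^ x3) | x3) & (x2 <-> x3)) -> (x3 <-> x2)) = 1 ^ 1 = 0
((x2 ^ x3) ^ ((x2 <-> (x2 ^ x3)) ^ x2)) <-> (((x2 <-> (x3 <-> x2)) <-> x3) ^ (((~(x2 ^ x3) | x3) & (x2 <-> x3)) -> (x3 <-> x2))) = 1 <-> 0 = 0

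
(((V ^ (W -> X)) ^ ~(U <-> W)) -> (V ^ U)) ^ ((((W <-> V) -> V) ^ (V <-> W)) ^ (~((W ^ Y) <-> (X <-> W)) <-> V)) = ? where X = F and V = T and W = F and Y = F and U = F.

Substituting X=F, V=T, W=F, Y=F, U=F:
W -> X = F -> F = T
V ^ (W -> X) = T ^ T = F
U <-> W = F <-> F = T
~(U <-> W) = ~T = F
(V ^ (W -> X)) ^ ~(U <-> W) = F ^ F = F
V ^ U = T ^ F = T
((V ^ (W -> X)) ^ ~(U <-> W)) -> (V ^ U) = F -> T = T
W <-> V = F <-> T = F
(W <-> V) -> V = F -> T = T
V <-> W = T <-> F = F
((W <-> V) -> V) ^ (V <-> W) = T ^ F = T
W ^ Y = F ^ F = F
X <-> W = F <-> F = T
(W ^ Y) <-> (X <-> W) = F <-> T = F
~((W ^ Y) <-> (X <-> W)) = ~F = T
~((W ^ Y) <-> (X <-> W)) <-> V = T <-> T = T
(((W <-> V) -> V) ^ (V <-> W)) ^ (~((W ^ Y) <-> (X <-> W)) <-> V) = T ^ T = F
(((V ^ (W -> X)) ^ ~(U <-> W)) -> (V ^ U)) ^ ((((W <-> V) -> V) ^ (V <-> W)) ^ (~((W ^ Y) <-> (X <-> W)) <-> V)) = T ^ F = T

T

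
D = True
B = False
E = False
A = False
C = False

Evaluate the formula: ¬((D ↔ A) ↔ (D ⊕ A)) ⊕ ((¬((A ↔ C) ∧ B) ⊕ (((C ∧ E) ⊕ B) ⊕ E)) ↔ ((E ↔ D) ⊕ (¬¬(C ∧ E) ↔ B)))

Substituting D=True, B=False, E=False, A=False, C=False:
D ↔ A = True ↔ False = False
D ⊕ A = True ⊕ False = True
(D ↔ A) ↔ (D ⊕ A) = False ↔ True = False
¬((D ↔ A) ↔ (D ⊕ A)) = ¬False = True
A ↔ C = False ↔ False = True
(A ↔ C) ∧ B = True ∧ False = False
¬((A ↔ C) ∧ B) = ¬False = True
C ∧ E = False ∧ False = False
(C ∧ E) ⊕ B = False ⊕ False = False
((C ∧ E) ⊕ B) ⊕ E = False ⊕ False = False
¬((A ↔ C) ∧ B) ⊕ (((C ∧ E) ⊕ B) ⊕ E) = True ⊕ False = True
E ↔ D = False ↔ True = False
C ∧ E = False ∧ False = False
¬(C ∧ E) = ¬False = True
¬¬(C ∧ E) = ¬True = False
¬¬(C ∧ E) ↔ B = False ↔ False = True
(E ↔ D) ⊕ (¬¬(C ∧ E) ↔ B) = False ⊕ True = True
(¬((A ↔ C) ∧ B) ⊕ (((C ∧ E) ⊕ B) ⊕ E)) ↔ ((E ↔ D) ⊕ (¬¬(C ∧ E) ↔ B)) = True ↔ True = True
¬((D ↔ A) ↔ (D ⊕ A)) ⊕ ((¬((A ↔ C) ∧ B) ⊕ (((C ∧ E) ⊕ B) ⊕ E)) ↔ ((E ↔ D) ⊕ (¬¬(C ∧ E) ↔ B))) = True ⊕ True = False

False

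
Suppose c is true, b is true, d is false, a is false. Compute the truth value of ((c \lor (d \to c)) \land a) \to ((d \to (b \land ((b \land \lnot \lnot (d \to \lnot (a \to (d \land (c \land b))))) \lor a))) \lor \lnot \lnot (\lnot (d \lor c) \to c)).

d \to c = \text{False} \to \text{True} = \text{True}
c \lor (d \to c) = \text{True} \lor \text{True} = \text{True}
(c \lor (d \to c)) \land a = \text{True} \land \text{False} = \text{False}
c \land b = \text{True} \land \text{True} = \text{True}
d \land (c \land b) = \text{False} \land \text{True} = \text{False}
a \to (d \land (c \land b)) = \text{False} \to \text{False} = \text{True}
\lnot (a \to (d \land (c \land b))) = \lnot \text{True} = \text{False}
d \to \lnot (a \to (d \land (c \land b))) = \text{False} \to \text{False} = \text{True}
\lnot (d \to \lnot (a \to (d \land (c \land b)))) = \lnot \text{True} = \text{False}
\lnot \lnot (d \to \lnot (a \to (d \land (c \land b)))) = \lnot \text{False} = \text{True}
b \land \lnot \lnot (d \to \lnot (a \to (d \land (c \land b)))) = \text{True} \land \text{True} = \text{True}
(b \land \lnot \lnot (d \to \lnot (a \to (d \land (c \land b))))) \lor a = \text{True} \lor \text{False} = \text{True}
b \land ((b \land \lnot \lnot (d \to \lnot (a \to (d \land (c \land b))))) \lor a) = \text{True} \land \text{True} = \text{True}
d \to (b \land ((b \land \lnot \lnot (d \to \lnot (a \to (d \land (c \land b))))) \lor a)) = \text{False} \to \text{True} = \text{True}
d \lor c = \text{False} \lor \text{True} = \text{True}
\lnot (d \lor c) = \lnot \text{True} = \text{False}
\lnot (d \lor c) \to c = \text{False} \to \text{True} = \text{True}
\lnot (\lnot (d \lor c) \to c) = \lnot \text{True} = \text{False}
\lnot \lnot (\lnot (d \lor c) \to c) = \lnot \text{False} = \text{True}
(d \to (b \land ((b \land \lnot \lnot (d \to \lnot (a \to (d \land (c \land b))))) \lor a))) \lor \lnot \lnot (\lnot (d \lor c) \to c) = \text{True} \lor \text{True} = \text{True}
((c \lor (d \to c)) \land a) \to ((d \to (b \land ((b \land \lnot \lnot (d \to \lnot (a \to (d \land (c \land b))))) \lor a))) \lor \lnot \lnot (\lnot (d \lor c) \to c)) = \text{False} \to \text{True} = \text{True}

\text{True}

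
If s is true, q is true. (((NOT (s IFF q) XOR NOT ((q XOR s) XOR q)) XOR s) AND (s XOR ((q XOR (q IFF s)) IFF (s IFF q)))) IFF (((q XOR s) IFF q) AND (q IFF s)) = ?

F

s IFF q = T IFF T = T
NOT (s IFF q) = NOT T = F
q XOR s = T XOR T = F
(q XOR s) XOR q = F XOR T = T
NOT ((q XOR s) XOR q) = NOT T = F
NOT (s IFF q) XOR NOT ((q XOR s) XOR q) = F XOR F = F
(NOT (s IFF q) XOR NOT ((q XOR s) XOR q)) XOR s = F XOR T = T
q IFF s = T IFF T = T
q XOR (q IFF s) = T XOR T = F
s IFF q = T IFF T = T
(q XOR (q IFF s)) IFF (s IFF q) = F IFF T = F
s XOR ((q XOR (q IFF s)) IFF (s IFF q)) = T XOR F = T
((NOT (s IFF q) XOR NOT ((q XOR s) XOR q)) XOR s) AND (s XOR ((q XOR (q IFF s)) IFF (s IFF q))) = T AND T = T
q XOR s = T XOR T = F
(q XOR s) IFF q = F IFF T = F
q IFF s = T IFF T = T
((q XOR s) IFF q) AND (q IFF s) = F AND T = F
(((NOT (s IFF q) XOR NOT ((q XOR s) XOR q)) XOR s) AND (s XOR ((q XOR (q IFF s)) IFF (s IFF q)))) IFF (((q XOR s) IFF q) AND (q IFF s)) = T IFF F = F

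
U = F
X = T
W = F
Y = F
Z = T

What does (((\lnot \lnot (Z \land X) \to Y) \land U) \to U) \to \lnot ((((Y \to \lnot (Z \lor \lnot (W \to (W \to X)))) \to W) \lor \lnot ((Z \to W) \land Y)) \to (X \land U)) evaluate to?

T

Substituting U=F, X=T, W=F, Y=F, Z=T:
Z \land X = T \land T = T
\lnot (Z \land X) = \lnot T = F
\lnot \lnot (Z \land X) = \lnot F = T
\lnot \lnot (Z \land X) \to Y = T \to F = F
(\lnot \lnot (Z \land X) \to Y) \land U = F \land F = F
((\lnot \lnot (Z \land X) \to Y) \land U) \to U = F \to F = T
W \to X = F \to T = T
W \to (W \to X) = F \to T = T
\lnot (W \to (W \to X)) = \lnot T = F
Z \lor \lnot (W \to (W \to X)) = T \lor F = T
\lnot (Z \lor \lnot (W \to (W \to X))) = \lnot T = F
Y \to \lnot (Z \lor \lnot (W \to (W \to X))) = F \to F = T
(Y \to \lnot (Z \lor \lnot (W \to (W \to X)))) \to W = T \to F = F
Z \to W = T \to F = F
(Z \to W) \land Y = F \land F = F
\lnot ((Z \to W) \land Y) = \lnot F = T
((Y \to \lnot (Z \lor \lnot (W \to (W \to X)))) \to W) \lor \lnot ((Z \to W) \land Y) = F \lor T = T
X \land U = T \land F = F
(((Y \to \lnot (Z \lor \lnot (W \to (W \to X)))) \to W) \lor \lnot ((Z \to W) \land Y)) \to (X \land U) = T \to F = F
\lnot ((((Y \to \lnot (Z \lor \lnot (W \to (W \to X)))) \to W) \lor \lnot ((Z \to W) \land Y)) \to (X \land U)) = \lnot F = T
(((\lnot \lnot (Z \land X) \to Y) \land U) \to U) \to \lnot ((((Y \to \lnot (Z \lor \lnot (W \to (W \to X)))) \to W) \lor \lnot ((Z \to W) \land Y)) \to (X \land U)) = T \to T = T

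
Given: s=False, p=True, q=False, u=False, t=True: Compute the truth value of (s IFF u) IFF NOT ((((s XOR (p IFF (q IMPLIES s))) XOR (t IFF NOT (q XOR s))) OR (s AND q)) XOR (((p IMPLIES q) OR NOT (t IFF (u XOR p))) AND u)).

s IFF u = False IFF False = True
q IMPLIES s = False IMPLIES False = True
p IFF (q IMPLIES s) = True IFF True = True
s XOR (p IFF (q IMPLIES s)) = False XOR True = True
q XOR s = False XOR False = False
NOT (q XOR s) = NOT False = True
t IFF NOT (q XOR s) = True IFF True = True
(s XOR (p IFF (q IMPLIES s))) XOR (t IFF NOT (q XOR s)) = True XOR True = False
s AND q = False AND False = False
((s XOR (p IFF (q IMPLIES s))) XOR (t IFF NOT (q XOR s))) OR (s AND q) = False OR False = False
p IMPLIES q = True IMPLIES False = False
u XOR p = False XOR True = True
t IFF (u XOR p) = True IFF True = True
NOT (t IFF (u XOR p)) = NOT True = False
(p IMPLIES q) OR NOT (t IFF (u XOR p)) = False OR False = False
((p IMPLIES q) OR NOT (t IFF (u XOR p))) AND u = False AND False = False
(((s XOR (p IFF (q IMPLIES s))) XOR (t IFF NOT (q XOR s))) OR (s AND q)) XOR (((p IMPLIES q) OR NOT (t IFF (u XOR p))) AND u) = False XOR False = False
NOT ((((s XOR (p IFF (q IMPLIES s))) XOR (t IFF NOT (q XOR s))) OR (s AND q)) XOR (((p IMPLIES q) OR NOT (t IFF (u XOR p))) AND u)) = NOT False = True
(s IFF u) IFF NOT ((((s XOR (p IFF (q IMPLIES s))) XOR (t IFF NOT (q XOR s))) OR (s AND q)) XOR (((p IMPLIES q) OR NOT (t IFF (u XOR p))) AND u)) = True IFF True = True

True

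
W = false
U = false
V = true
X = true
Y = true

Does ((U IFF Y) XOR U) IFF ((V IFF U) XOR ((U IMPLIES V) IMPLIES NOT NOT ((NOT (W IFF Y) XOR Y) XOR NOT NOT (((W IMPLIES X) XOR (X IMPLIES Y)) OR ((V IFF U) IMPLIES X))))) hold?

false

U IFF Y = false IFF true = false
(U IFF Y) XOR U = false XOR false = false
V IFF U = true IFF false = false
U IMPLIES V = false IMPLIES true = true
W IFF Y = false IFF true = false
NOT (W IFF Y) = NOT false = true
NOT (W IFF Y) XOR Y = true XOR true = false
W IMPLIES X = false IMPLIES true = true
X IMPLIES Y = true IMPLIES true = true
(W IMPLIES X) XOR (X IMPLIES Y) = true XOR true = false
V IFF U = true IFF false = false
(V IFF U) IMPLIES X = false IMPLIES true = true
((W IMPLIES X) XOR (X IMPLIES Y)) OR ((V IFF U) IMPLIES X) = false OR true = true
NOT (((W IMPLIES X) XOR (X IMPLIES Y)) OR ((V IFF U) IMPLIES X)) = NOT true = false
NOT NOT (((W IMPLIES X) XOR (X IMPLIES Y)) OR ((V IFF U) IMPLIES X)) = NOT false = true
(NOT (W IFF Y) XOR Y) XOR NOT NOT (((W IMPLIES X) XOR (X IMPLIES Y)) OR ((V IFF U) IMPLIES X)) = false XOR true = true
NOT ((NOT (W IFF Y) XOR Y) XOR NOT NOT (((W IMPLIES X) XOR (X IMPLIES Y)) OR ((V IFF U) IMPLIES X))) = NOT true = false
NOT NOT ((NOT (W IFF Y) XOR Y) XOR NOT NOT (((W IMPLIES X) XOR (X IMPLIES Y)) OR ((V IFF U) IMPLIES X))) = NOT false = true
(U IMPLIES V) IMPLIES NOT NOT ((NOT (W IFF Y) XOR Y) XOR NOT NOT (((W IMPLIES X) XOR (X IMPLIES Y)) OR ((V IFF U) IMPLIES X))) = true IMPLIES true = true
(V IFF U) XOR ((U IMPLIES V) IMPLIES NOT NOT ((NOT (W IFF Y) XOR Y) XOR NOT NOT (((W IMPLIES X) XOR (X IMPLIES Y)) OR ((V IFF U) IMPLIES X)))) = false XOR true = true
((U IFF Y) XOR U) IFF ((V IFF U) XOR ((U IMPLIES V) IMPLIES NOT NOT ((NOT (W IFF Y) XOR Y) XOR NOT NOT (((W IMPLIES X) XOR (X IMPLIES Y)) OR ((V IFF U) IMPLIES X))))) = false IFF true = false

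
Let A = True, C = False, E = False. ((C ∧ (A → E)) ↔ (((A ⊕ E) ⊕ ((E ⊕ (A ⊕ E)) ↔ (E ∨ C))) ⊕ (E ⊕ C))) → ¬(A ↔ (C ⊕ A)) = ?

True

A → E = True → False = False
C ∧ (A → E) = False ∧ False = False
A ⊕ E = True ⊕ False = True
A ⊕ E = True ⊕ False = True
E ⊕ (A ⊕ E) = False ⊕ True = True
E ∨ C = False ∨ False = False
(E ⊕ (A ⊕ E)) ↔ (E ∨ C) = True ↔ False = False
(A ⊕ E) ⊕ ((E ⊕ (A ⊕ E)) ↔ (E ∨ C)) = True ⊕ False = True
E ⊕ C = False ⊕ False = False
((A ⊕ E) ⊕ ((E ⊕ (A ⊕ E)) ↔ (E ∨ C))) ⊕ (E ⊕ C) = True ⊕ False = True
(C ∧ (A → E)) ↔ (((A ⊕ E) ⊕ ((E ⊕ (A ⊕ E)) ↔ (E ∨ C))) ⊕ (E ⊕ C)) = False ↔ True = False
C ⊕ A = False ⊕ True = True
A ↔ (C ⊕ A) = True ↔ True = True
¬(A ↔ (C ⊕ A)) = ¬True = False
((C ∧ (A → E)) ↔ (((A ⊕ E) ⊕ ((E ⊕ (A ⊕ E)) ↔ (E ∨ C))) ⊕ (E ⊕ C))) → ¬(A ↔ (C ⊕ A)) = False → False = True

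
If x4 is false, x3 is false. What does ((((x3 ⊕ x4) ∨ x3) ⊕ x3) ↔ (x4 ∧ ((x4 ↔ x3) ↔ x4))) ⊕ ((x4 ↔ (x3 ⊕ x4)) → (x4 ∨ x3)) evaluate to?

True

x3 ⊕ x4 = False ⊕ False = False
(x3 ⊕ x4) ∨ x3 = False ∨ False = False
((x3 ⊕ x4) ∨ x3) ⊕ x3 = False ⊕ False = False
x4 ↔ x3 = False ↔ False = True
(x4 ↔ x3) ↔ x4 = True ↔ False = False
x4 ∧ ((x4 ↔ x3) ↔ x4) = False ∧ False = False
(((x3 ⊕ x4) ∨ x3) ⊕ x3) ↔ (x4 ∧ ((x4 ↔ x3) ↔ x4)) = False ↔ False = True
x3 ⊕ x4 = False ⊕ False = False
x4 ↔ (x3 ⊕ x4) = False ↔ False = True
x4 ∨ x3 = False ∨ False = False
(x4 ↔ (x3 ⊕ x4)) → (x4 ∨ x3) = True → False = False
((((x3 ⊕ x4) ∨ x3) ⊕ x3) ↔ (x4 ∧ ((x4 ↔ x3) ↔ x4))) ⊕ ((x4 ↔ (x3 ⊕ x4)) → (x4 ∨ x3)) = True ⊕ False = True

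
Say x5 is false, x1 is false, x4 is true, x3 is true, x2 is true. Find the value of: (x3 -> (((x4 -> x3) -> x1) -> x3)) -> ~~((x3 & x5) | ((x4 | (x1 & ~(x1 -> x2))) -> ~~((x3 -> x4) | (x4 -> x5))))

T

x4 -> x3 = T -> T = T
(x4 -> x3) -> x1 = T -> F = F
((x4 -> x3) -> x1) -> x3 = F -> T = T
x3 -> (((x4 -> x3) -> x1) -> x3) = T -> T = T
x3 & x5 = T & F = F
x1 -> x2 = F -> T = T
~(x1 -> x2) = ~T = F
x1 & ~(x1 -> x2) = F & F = F
x4 | (x1 & ~(x1 -> x2)) = T | F = T
x3 -> x4 = T -> T = T
x4 -> x5 = T -> F = F
(x3 -> x4) | (x4 -> x5) = T | F = T
~((x3 -> x4) | (x4 -> x5)) = ~T = F
~~((x3 -> x4) | (x4 -> x5)) = ~F = T
(x4 | (x1 & ~(x1 -> x2))) -> ~~((x3 -> x4) | (x4 -> x5)) = T -> T = T
(x3 & x5) | ((x4 | (x1 & ~(x1 -> x2))) -> ~~((x3 -> x4) | (x4 -> x5))) = F | T = T
~((x3 & x5) | ((x4 | (x1 & ~(x1 -> x2))) -> ~~((x3 -> x4) | (x4 -> x5)))) = ~T = F
~~((x3 & x5) | ((x4 | (x1 & ~(x1 -> x2))) -> ~~((x3 -> x4) | (x4 -> x5)))) = ~F = T
(x3 -> (((x4 -> x3) -> x1) -> x3)) -> ~~((x3 & x5) | ((x4 | (x1 & ~(x1 -> x2))) -> ~~((x3 -> x4) | (x4 -> x5)))) = T -> T = T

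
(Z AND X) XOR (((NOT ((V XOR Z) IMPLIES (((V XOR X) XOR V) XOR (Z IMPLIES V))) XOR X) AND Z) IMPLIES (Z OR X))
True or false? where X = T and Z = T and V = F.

Z AND X = T AND T = T
V XOR Z = F XOR T = T
V XOR X = F XOR T = T
(V XOR X) XOR V = T XOR F = T
Z IMPLIES V = T IMPLIES F = F
((V XOR X) XOR V) XOR (Z IMPLIES V) = T XOR F = T
(V XOR Z) IMPLIES (((V XOR X) XOR V) XOR (Z IMPLIES V)) = T IMPLIES T = T
NOT ((V XOR Z) IMPLIES (((V XOR X) XOR V) XOR (Z IMPLIES V))) = NOT T = F
NOT ((V XOR Z) IMPLIES (((V XOR X) XOR V) XOR (Z IMPLIES V))) XOR X = F XOR T = T
(NOT ((V XOR Z) IMPLIES (((V XOR X) XOR V) XOR (Z IMPLIES V))) XOR X) AND Z = T AND T = T
Z OR X = T OR T = T
((NOT ((V XOR Z) IMPLIES (((V XOR X) XOR V) XOR (Z IMPLIES V))) XOR X) AND Z) IMPLIES (Z OR X) = T IMPLIES T = T
(Z AND X) XOR (((NOT ((V XOR Z) IMPLIES (((V XOR X) XOR V) XOR (Z IMPLIES V))) XOR X) AND Z) IMPLIES (Z OR X)) = T XOR T = F

F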